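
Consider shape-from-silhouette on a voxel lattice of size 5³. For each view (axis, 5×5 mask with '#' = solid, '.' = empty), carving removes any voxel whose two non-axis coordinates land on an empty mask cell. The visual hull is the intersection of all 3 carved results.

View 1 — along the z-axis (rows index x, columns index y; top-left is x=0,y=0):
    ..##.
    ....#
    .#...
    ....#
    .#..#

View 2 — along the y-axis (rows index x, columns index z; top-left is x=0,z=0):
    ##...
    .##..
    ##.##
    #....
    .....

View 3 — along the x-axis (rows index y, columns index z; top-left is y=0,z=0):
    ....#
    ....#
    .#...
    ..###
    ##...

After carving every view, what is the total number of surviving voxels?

|visual hull| = 4

before carving: 125 voxels (5×5×5)
carve view 1 (along z, XY-mask fill 7/25): 35 voxels remain
carve view 2 (along y, XZ-mask fill 9/25): 11 voxels remain
carve view 3 (along x, YZ-mask fill 8/25): 4 voxels remain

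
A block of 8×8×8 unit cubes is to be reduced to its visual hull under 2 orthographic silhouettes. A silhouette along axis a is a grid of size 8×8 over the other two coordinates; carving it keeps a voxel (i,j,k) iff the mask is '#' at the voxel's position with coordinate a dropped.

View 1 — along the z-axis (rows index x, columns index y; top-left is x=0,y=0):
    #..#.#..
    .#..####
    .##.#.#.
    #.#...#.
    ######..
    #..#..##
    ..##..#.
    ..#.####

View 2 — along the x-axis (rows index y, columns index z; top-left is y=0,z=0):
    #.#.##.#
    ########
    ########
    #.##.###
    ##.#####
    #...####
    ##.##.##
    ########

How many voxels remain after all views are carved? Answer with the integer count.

216 voxels

initial block: 8^3 = 512
[1] z-view keeps 33 columns → grid now 264
[2] x-view keeps 53 columns → grid now 216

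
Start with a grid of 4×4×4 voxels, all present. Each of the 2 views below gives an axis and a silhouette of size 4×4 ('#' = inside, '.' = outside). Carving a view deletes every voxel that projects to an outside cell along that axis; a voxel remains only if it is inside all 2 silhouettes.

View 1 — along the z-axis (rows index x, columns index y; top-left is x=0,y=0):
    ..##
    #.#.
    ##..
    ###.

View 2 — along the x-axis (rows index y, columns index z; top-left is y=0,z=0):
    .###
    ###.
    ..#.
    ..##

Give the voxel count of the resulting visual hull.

|visual hull| = 20

initial block: 4^3 = 64
after view 1 [z-axis, 9 of 16 cells solid] → remaining = 36
after view 2 [x-axis, 9 of 16 cells solid] → remaining = 20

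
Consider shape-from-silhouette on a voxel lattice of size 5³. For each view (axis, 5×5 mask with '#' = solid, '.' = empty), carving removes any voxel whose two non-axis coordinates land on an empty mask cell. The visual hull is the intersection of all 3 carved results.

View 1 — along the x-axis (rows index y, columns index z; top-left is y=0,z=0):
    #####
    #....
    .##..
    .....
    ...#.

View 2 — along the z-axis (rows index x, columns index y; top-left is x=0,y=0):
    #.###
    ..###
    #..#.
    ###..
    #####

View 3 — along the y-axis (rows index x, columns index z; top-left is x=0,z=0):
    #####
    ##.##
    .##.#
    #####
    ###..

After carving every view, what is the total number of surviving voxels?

27 voxels

initial block: 5^3 = 125
V1 x: intersect with YZ mask (9 set) -- 45 left
V2 z: intersect with XY mask (17 set) -- 33 left
V3 y: intersect with XZ mask (20 set) -- 27 left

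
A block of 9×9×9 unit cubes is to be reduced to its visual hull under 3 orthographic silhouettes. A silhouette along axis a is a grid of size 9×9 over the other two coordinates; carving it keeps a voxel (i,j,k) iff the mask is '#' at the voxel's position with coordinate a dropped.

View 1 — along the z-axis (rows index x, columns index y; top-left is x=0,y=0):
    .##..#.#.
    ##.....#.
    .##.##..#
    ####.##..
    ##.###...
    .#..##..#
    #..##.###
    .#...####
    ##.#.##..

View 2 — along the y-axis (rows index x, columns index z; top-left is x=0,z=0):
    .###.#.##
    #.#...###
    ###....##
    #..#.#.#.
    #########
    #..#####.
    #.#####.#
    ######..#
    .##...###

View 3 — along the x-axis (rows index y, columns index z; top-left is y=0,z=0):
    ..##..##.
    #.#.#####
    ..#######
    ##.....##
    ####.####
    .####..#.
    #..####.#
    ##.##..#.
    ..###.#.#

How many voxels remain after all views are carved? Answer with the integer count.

164 voxels

full grid |V| = 729
V1 z: intersect with XY mask (43 set) -- 387 left
V2 y: intersect with XZ mask (54 set) -- 259 left
V3 x: intersect with YZ mask (51 set) -- 164 left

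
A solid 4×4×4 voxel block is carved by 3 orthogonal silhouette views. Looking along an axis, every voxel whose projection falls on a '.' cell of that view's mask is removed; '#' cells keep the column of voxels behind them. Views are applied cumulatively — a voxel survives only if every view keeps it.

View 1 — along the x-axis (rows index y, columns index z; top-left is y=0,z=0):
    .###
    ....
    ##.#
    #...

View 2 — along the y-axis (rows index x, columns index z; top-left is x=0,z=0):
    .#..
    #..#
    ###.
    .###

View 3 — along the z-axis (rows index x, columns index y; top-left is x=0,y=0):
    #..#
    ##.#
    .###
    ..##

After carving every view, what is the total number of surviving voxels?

voxel count = 8

start: 4×4×4 = 64 voxels
step 1: project along x, AND mask (7/16) → |grid| = 28
step 2: project along y, AND mask (9/16) → |grid| = 16
step 3: project along z, AND mask (10/16) → |grid| = 8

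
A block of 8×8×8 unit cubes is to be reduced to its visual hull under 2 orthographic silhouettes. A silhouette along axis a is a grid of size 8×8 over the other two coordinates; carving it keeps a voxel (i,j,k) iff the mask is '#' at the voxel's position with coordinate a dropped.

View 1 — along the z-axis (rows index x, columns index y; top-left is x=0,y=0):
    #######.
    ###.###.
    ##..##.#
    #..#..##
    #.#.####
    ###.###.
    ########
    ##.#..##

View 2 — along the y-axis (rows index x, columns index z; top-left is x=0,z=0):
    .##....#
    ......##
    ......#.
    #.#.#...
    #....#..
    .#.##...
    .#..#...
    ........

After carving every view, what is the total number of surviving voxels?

initial block: 8^3 = 512
carve view 1 (along z, XY-mask fill 47/64): 376 voxels remain
carve view 2 (along y, XZ-mask fill 16/64): 96 voxels remain

remaining voxels: 96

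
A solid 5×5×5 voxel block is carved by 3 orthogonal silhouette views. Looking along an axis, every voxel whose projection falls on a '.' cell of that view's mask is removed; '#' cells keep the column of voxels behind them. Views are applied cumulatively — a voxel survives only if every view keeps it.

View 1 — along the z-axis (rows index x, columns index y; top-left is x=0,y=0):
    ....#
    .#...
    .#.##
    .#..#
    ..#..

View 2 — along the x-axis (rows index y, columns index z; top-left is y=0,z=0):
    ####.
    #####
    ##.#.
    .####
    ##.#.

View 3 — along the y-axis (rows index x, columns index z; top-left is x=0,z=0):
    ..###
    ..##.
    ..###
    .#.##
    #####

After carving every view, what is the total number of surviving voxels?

|visual hull| = 18

initial block: 5^3 = 125
  1. axis=2 (XY plane), |mask|=8  ⇒  voxels=40
  2. axis=0 (YZ plane), |mask|=19  ⇒  voxels=31
  3. axis=1 (XZ plane), |mask|=16  ⇒  voxels=18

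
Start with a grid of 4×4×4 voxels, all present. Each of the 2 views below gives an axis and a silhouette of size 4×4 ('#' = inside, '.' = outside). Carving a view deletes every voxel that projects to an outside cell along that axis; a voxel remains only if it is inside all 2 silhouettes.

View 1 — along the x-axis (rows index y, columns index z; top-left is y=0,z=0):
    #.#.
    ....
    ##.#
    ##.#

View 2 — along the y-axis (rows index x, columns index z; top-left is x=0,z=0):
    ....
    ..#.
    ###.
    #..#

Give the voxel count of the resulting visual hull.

12 voxels

start: 4×4×4 = 64 voxels
  1. axis=0 (YZ plane), |mask|=8  ⇒  voxels=32
  2. axis=1 (XZ plane), |mask|=6  ⇒  voxels=12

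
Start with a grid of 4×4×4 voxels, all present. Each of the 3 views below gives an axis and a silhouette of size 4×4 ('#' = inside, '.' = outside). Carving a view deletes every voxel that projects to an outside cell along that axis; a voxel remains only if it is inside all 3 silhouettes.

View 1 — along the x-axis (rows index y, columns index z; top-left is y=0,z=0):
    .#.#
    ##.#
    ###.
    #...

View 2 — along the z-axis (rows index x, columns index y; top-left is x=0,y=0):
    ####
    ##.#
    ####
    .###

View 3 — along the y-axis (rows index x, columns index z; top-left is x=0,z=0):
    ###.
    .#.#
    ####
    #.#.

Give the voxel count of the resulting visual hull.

start: 4×4×4 = 64 voxels
  1. axis=0 (YZ plane), |mask|=9  ⇒  voxels=36
  2. axis=2 (XY plane), |mask|=14  ⇒  voxels=31
  3. axis=1 (XZ plane), |mask|=11  ⇒  voxels=24

remaining voxels: 24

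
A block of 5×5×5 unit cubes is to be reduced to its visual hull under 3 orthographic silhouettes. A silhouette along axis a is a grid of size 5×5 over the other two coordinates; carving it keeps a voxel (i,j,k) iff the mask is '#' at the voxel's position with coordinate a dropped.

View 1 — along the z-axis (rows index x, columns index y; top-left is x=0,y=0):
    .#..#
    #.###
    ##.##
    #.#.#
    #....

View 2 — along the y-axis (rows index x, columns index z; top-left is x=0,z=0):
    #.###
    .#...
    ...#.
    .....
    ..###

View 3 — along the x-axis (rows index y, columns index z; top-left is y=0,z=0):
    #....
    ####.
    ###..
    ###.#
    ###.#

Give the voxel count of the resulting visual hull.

before carving: 125 voxels (5×5×5)
carve view 1 (along z, XY-mask fill 14/25): 70 voxels remain
carve view 2 (along y, XZ-mask fill 9/25): 19 voxels remain
carve view 3 (along x, YZ-mask fill 16/25): 10 voxels remain

remaining voxels: 10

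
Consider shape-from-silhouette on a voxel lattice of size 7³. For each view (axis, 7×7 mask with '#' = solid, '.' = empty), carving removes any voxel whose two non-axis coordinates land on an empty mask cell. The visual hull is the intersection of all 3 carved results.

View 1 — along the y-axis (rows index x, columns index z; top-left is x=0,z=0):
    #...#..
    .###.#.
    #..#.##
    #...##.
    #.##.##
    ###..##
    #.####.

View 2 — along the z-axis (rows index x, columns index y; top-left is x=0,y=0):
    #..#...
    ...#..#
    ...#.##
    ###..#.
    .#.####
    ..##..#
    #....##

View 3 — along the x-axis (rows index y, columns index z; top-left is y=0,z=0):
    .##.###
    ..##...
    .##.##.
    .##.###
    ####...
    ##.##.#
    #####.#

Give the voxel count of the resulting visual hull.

voxel count = 58

full grid |V| = 343
V1 y: intersect with XZ mask (28 set) -- 196 left
V2 z: intersect with XY mask (22 set) -- 91 left
V3 x: intersect with YZ mask (31 set) -- 58 left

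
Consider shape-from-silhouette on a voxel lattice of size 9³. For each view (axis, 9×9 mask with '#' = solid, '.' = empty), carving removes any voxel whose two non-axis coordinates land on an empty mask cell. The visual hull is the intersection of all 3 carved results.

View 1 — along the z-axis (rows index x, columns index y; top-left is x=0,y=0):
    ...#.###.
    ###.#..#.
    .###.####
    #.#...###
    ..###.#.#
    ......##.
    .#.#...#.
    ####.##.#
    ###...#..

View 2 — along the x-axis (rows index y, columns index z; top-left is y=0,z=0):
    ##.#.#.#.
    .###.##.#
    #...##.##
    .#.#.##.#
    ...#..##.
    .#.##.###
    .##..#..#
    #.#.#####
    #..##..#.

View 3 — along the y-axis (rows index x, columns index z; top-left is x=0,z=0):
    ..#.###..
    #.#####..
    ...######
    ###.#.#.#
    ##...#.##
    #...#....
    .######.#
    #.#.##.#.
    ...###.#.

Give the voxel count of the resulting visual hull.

full grid |V| = 729
step 1: project along z, AND mask (42/81) → |grid| = 378
step 2: project along x, AND mask (45/81) → |grid| = 215
step 3: project along y, AND mask (45/81) → |grid| = 126

126 voxels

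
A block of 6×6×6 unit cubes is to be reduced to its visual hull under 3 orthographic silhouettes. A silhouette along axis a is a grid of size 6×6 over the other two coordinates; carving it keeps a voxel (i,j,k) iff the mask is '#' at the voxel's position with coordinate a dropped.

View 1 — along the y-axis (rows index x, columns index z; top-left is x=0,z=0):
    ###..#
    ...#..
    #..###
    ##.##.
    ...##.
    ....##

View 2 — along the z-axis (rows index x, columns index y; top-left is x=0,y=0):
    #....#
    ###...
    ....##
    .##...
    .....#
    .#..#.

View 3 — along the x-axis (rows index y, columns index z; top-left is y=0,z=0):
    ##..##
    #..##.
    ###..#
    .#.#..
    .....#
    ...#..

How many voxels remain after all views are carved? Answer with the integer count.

full grid |V| = 216
step 1: project along y, AND mask (17/36) → |grid| = 102
step 2: project along z, AND mask (12/36) → |grid| = 33
step 3: project along x, AND mask (15/36) → |grid| = 14

14 voxels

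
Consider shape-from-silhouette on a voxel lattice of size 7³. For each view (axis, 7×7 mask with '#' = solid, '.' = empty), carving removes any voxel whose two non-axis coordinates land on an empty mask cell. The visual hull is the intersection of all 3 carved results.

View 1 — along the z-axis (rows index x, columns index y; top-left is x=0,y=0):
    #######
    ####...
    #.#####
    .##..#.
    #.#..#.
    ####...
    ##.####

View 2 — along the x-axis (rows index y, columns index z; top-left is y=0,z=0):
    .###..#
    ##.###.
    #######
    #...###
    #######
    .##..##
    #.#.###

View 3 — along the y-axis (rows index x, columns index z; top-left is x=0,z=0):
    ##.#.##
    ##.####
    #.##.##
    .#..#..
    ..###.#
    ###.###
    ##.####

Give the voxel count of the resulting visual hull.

start: 7×7×7 = 343 voxels
[1] z-view keeps 33 columns → grid now 231
[2] x-view keeps 36 columns → grid now 167
[3] y-view keeps 34 columns → grid now 123

remaining voxels: 123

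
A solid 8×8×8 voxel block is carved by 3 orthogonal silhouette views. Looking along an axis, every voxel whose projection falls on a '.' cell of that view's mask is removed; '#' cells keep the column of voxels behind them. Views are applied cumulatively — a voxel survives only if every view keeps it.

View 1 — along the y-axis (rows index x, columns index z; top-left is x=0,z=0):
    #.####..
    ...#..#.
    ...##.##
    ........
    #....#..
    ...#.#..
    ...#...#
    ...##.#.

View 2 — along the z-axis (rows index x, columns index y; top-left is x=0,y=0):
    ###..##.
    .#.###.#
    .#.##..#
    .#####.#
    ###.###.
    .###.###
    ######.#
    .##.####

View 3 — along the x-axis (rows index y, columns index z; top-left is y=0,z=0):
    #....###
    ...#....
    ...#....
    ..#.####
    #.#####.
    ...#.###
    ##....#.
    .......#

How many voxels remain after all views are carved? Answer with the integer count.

|visual hull| = 48

start: 8×8×8 = 512 voxels
  1. axis=1 (XZ plane), |mask|=20  ⇒  voxels=160
  2. axis=2 (XY plane), |mask|=45  ⇒  voxels=107
  3. axis=0 (YZ plane), |mask|=25  ⇒  voxels=48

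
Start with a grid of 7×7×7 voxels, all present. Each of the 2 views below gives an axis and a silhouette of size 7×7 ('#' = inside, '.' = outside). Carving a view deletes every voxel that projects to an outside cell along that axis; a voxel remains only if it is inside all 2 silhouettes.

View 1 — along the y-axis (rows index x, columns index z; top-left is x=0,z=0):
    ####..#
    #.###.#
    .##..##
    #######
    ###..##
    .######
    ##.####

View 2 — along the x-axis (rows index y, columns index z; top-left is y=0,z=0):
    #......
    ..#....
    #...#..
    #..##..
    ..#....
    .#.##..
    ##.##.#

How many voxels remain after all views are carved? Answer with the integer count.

initial block: 7^3 = 343
[1] y-view keeps 38 columns → grid now 266
[2] x-view keeps 16 columns → grid now 82

|visual hull| = 82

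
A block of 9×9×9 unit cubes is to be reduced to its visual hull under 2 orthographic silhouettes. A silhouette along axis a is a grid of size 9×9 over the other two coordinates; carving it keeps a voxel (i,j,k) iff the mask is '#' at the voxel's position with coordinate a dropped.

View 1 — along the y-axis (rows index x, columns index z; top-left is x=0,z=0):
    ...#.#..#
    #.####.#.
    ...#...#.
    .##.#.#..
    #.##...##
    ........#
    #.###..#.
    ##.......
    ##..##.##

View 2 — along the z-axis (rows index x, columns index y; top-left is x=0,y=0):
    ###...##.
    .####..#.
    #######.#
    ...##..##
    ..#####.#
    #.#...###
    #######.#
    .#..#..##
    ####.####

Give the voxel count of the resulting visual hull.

before carving: 729 voxels (9×9×9)
  1. axis=1 (XZ plane), |mask|=34  ⇒  voxels=306
  2. axis=2 (XY plane), |mask|=53  ⇒  voxels=208

|visual hull| = 208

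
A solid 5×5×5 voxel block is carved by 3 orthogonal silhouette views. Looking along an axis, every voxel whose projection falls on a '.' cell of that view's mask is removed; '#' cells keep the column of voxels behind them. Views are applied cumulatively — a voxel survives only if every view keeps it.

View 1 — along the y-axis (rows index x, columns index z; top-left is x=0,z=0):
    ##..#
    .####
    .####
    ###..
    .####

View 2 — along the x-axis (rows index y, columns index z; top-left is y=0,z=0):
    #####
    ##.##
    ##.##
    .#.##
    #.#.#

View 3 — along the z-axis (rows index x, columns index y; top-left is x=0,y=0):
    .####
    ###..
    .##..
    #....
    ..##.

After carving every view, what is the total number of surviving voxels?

initial block: 5^3 = 125
after view 1 [y-axis, 18 of 25 cells solid] → remaining = 90
after view 2 [x-axis, 19 of 25 cells solid] → remaining = 68
after view 3 [z-axis, 12 of 25 cells solid] → remaining = 35

|visual hull| = 35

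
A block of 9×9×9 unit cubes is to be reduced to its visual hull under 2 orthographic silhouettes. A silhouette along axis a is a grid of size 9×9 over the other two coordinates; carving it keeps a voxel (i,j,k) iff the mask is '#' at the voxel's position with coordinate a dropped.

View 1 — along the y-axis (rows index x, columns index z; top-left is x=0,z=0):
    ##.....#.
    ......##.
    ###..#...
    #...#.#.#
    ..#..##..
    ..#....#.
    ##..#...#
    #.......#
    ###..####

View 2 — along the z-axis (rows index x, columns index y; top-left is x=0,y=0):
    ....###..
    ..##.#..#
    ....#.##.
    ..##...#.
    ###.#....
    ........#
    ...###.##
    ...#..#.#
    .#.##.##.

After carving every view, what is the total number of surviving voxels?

|visual hull| = 116

initial block: 9^3 = 729
step 1: project along y, AND mask (31/81) → |grid| = 279
step 2: project along z, AND mask (31/81) → |grid| = 116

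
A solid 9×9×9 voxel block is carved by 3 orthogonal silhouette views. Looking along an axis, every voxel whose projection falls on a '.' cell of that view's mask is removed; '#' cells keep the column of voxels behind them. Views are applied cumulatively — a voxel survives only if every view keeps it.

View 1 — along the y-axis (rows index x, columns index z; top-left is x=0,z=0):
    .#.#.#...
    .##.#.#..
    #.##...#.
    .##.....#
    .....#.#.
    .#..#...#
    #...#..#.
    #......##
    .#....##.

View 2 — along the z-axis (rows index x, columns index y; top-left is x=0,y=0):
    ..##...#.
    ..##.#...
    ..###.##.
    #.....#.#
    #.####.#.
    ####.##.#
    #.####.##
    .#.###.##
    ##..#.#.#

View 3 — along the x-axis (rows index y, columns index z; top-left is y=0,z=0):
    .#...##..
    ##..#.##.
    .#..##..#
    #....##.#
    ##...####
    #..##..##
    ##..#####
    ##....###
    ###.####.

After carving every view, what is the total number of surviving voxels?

|visual hull| = 82

initial block: 9^3 = 729
  1. axis=1 (XZ plane), |mask|=28  ⇒  voxels=252
  2. axis=2 (XY plane), |mask|=45  ⇒  voxels=137
  3. axis=0 (YZ plane), |mask|=46  ⇒  voxels=82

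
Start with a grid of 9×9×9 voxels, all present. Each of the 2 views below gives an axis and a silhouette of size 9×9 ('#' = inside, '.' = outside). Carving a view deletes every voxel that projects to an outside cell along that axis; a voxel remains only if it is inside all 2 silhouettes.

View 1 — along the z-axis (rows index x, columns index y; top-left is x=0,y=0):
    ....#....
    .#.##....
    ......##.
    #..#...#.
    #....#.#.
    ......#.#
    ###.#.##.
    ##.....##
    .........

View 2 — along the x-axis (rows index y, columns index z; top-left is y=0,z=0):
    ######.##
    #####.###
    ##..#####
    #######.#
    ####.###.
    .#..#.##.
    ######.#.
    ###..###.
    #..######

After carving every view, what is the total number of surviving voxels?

remaining voxels: 169

before carving: 729 voxels (9×9×9)
V1 z: intersect with XY mask (24 set) -- 216 left
V2 x: intersect with YZ mask (62 set) -- 169 left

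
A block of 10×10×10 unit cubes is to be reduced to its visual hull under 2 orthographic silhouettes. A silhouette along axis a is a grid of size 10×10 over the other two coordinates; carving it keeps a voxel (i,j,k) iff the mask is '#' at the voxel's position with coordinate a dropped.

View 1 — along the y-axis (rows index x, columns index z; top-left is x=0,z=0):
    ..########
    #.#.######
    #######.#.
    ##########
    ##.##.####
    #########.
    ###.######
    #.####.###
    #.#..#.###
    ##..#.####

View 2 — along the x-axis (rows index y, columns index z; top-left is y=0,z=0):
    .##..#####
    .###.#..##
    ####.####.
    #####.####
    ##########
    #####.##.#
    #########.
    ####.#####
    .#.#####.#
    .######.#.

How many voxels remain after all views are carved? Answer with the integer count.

initial block: 10^3 = 1000
[1] y-view keeps 81 columns → grid now 810
[2] x-view keeps 80 columns → grid now 638

|visual hull| = 638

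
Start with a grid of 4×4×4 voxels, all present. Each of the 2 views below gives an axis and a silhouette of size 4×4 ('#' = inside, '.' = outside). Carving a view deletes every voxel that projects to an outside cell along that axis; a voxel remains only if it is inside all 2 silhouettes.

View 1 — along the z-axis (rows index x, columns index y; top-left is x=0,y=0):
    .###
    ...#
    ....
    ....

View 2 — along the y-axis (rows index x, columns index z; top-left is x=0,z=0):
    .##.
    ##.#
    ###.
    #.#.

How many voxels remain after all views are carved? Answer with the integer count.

start: 4×4×4 = 64 voxels
[1] z-view keeps 4 columns → grid now 16
[2] y-view keeps 10 columns → grid now 9

voxel count = 9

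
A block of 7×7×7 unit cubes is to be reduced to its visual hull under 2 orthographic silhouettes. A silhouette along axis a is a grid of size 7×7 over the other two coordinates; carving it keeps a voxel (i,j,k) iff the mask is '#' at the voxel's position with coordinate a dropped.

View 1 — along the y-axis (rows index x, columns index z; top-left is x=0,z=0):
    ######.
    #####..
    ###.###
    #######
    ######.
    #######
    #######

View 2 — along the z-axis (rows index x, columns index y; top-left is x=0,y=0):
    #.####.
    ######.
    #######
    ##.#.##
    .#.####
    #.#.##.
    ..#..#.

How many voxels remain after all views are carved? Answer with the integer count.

209 voxels

before carving: 343 voxels (7×7×7)
V1 y: intersect with XZ mask (44 set) -- 308 left
V2 z: intersect with XY mask (34 set) -- 209 left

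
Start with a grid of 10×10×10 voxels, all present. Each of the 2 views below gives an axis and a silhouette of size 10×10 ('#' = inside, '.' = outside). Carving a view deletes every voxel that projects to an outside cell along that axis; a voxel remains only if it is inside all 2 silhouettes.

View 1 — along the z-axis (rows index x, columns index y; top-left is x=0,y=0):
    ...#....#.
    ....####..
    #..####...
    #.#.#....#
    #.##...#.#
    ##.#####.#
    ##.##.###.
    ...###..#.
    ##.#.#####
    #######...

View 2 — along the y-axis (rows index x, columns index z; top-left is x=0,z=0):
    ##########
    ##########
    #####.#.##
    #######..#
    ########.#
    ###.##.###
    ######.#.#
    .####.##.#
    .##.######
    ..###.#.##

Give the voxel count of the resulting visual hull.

before carving: 1000 voxels (10×10×10)
after view 1 [z-axis, 54 of 100 cells solid] → remaining = 540
after view 2 [y-axis, 82 of 100 cells solid] → remaining = 431

remaining voxels: 431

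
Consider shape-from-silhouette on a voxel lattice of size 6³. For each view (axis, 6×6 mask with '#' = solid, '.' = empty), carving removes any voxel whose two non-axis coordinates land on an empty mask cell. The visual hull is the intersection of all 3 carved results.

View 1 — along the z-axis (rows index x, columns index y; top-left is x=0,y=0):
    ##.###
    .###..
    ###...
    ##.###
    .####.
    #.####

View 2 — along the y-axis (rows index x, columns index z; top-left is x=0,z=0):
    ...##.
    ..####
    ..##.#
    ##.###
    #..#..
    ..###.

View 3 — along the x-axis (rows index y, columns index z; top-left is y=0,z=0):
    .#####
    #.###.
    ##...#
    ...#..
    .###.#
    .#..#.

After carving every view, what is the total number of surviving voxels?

before carving: 216 voxels (6×6×6)
after view 1 [z-axis, 25 of 36 cells solid] → remaining = 150
after view 2 [y-axis, 19 of 36 cells solid] → remaining = 79
after view 3 [x-axis, 19 of 36 cells solid] → remaining = 43

43 voxels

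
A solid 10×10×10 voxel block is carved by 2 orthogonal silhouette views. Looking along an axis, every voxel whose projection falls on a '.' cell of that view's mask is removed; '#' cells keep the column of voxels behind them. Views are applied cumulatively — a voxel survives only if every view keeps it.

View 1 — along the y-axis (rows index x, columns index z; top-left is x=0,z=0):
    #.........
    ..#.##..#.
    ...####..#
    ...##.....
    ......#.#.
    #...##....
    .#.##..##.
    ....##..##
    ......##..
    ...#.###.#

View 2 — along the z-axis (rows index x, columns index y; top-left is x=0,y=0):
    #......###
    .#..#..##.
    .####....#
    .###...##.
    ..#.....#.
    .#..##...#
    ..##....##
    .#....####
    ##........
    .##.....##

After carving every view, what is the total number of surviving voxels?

full grid |V| = 1000
after view 1 [y-axis, 33 of 100 cells solid] → remaining = 330
after view 2 [z-axis, 39 of 100 cells solid] → remaining = 135

|visual hull| = 135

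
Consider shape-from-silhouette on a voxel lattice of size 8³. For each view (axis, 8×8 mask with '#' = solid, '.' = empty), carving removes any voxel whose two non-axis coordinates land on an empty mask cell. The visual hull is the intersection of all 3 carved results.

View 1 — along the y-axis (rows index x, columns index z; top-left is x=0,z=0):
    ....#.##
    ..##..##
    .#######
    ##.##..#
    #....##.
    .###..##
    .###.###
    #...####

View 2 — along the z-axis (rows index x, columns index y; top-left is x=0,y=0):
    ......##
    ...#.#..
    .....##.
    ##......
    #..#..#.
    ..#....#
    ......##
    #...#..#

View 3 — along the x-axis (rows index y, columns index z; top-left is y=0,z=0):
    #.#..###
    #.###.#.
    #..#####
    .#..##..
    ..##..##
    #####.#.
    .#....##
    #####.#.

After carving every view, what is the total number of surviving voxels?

remaining voxels: 48

full grid |V| = 512
  1. axis=1 (XZ plane), |mask|=38  ⇒  voxels=304
  2. axis=2 (XY plane), |mask|=18  ⇒  voxels=84
  3. axis=0 (YZ plane), |mask|=38  ⇒  voxels=48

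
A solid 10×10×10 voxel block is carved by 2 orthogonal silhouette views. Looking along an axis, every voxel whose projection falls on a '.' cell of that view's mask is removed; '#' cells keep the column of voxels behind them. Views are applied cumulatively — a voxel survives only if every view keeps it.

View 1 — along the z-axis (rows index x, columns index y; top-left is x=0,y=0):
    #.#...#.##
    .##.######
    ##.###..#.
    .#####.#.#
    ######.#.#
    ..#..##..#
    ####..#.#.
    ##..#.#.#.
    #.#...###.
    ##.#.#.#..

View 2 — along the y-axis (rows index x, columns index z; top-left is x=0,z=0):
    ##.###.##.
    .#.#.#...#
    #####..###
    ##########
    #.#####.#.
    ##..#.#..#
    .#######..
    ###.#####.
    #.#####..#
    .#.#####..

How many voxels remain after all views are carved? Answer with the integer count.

408 voxels

start: 10×10×10 = 1000 voxels
  1. axis=2 (XY plane), |mask|=59  ⇒  voxels=590
  2. axis=1 (XZ plane), |mask|=69  ⇒  voxels=408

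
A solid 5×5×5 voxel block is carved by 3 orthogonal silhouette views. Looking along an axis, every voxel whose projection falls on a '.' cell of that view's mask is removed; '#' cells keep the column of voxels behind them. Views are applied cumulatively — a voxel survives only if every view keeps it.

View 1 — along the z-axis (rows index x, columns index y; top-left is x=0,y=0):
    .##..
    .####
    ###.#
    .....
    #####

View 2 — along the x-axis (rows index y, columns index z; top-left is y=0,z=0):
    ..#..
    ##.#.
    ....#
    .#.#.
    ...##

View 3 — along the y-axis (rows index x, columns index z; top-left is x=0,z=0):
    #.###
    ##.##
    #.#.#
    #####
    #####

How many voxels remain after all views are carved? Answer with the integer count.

before carving: 125 voxels (5×5×5)
step 1: project along z, AND mask (15/25) → |grid| = 75
step 2: project along x, AND mask (9/25) → |grid| = 28
step 3: project along y, AND mask (21/25) → |grid| = 24

|visual hull| = 24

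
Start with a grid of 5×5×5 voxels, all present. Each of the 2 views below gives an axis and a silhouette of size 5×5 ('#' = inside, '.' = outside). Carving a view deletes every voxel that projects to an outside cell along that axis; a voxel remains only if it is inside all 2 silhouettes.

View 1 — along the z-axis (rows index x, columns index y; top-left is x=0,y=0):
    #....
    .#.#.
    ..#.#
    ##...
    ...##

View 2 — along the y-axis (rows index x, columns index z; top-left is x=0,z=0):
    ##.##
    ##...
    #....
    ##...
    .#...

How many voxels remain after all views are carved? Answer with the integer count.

remaining voxels: 16

full grid |V| = 125
V1 z: intersect with XY mask (9 set) -- 45 left
V2 y: intersect with XZ mask (10 set) -- 16 left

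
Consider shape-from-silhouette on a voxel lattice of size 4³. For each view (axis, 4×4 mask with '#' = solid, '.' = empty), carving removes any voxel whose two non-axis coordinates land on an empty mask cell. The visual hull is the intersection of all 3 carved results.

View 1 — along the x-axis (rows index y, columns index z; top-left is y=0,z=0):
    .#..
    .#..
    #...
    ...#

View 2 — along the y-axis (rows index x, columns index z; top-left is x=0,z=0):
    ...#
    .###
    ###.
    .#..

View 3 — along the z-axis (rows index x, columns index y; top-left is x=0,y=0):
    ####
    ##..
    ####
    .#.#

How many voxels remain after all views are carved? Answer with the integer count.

start: 4×4×4 = 64 voxels
carve view 1 (along x, YZ-mask fill 4/16): 16 voxels remain
carve view 2 (along y, XZ-mask fill 8/16): 9 voxels remain
carve view 3 (along z, XY-mask fill 12/16): 7 voxels remain

remaining voxels: 7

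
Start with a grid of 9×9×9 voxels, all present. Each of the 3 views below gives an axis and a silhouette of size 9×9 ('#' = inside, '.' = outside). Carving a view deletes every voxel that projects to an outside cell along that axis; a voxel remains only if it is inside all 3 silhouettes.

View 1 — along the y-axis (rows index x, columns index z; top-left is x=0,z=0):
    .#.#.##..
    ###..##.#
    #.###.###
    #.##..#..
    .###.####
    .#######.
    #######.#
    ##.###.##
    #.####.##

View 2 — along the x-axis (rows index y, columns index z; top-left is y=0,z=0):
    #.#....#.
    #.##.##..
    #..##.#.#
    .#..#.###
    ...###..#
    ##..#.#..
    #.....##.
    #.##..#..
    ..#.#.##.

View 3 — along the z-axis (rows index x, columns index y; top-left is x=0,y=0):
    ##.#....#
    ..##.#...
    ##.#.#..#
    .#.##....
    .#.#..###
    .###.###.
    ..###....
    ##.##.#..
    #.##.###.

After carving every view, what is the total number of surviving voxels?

start: 9×9×9 = 729 voxels
step 1: project along y, AND mask (57/81) → |grid| = 513
step 2: project along x, AND mask (37/81) → |grid| = 234
step 3: project along z, AND mask (40/81) → |grid| = 119

remaining voxels: 119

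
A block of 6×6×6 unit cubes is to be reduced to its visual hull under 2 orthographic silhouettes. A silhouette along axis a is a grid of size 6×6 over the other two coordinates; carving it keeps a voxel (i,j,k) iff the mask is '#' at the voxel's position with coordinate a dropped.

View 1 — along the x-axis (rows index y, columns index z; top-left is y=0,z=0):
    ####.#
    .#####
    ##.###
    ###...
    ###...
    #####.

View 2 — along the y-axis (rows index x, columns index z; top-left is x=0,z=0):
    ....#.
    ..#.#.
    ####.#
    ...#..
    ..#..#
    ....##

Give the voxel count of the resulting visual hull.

remaining voxels: 52

start: 6×6×6 = 216 voxels
V1 x: intersect with YZ mask (26 set) -- 156 left
V2 y: intersect with XZ mask (13 set) -- 52 left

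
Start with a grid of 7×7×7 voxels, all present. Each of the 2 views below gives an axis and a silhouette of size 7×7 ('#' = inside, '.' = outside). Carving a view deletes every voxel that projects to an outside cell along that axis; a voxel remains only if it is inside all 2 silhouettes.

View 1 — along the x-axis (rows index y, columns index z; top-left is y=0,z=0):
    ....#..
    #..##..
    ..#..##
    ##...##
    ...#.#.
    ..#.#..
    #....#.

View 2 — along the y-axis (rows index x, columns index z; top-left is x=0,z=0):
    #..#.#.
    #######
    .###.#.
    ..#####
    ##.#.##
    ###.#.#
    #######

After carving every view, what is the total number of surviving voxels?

full grid |V| = 343
carve view 1 (along x, YZ-mask fill 17/49): 119 voxels remain
carve view 2 (along y, XZ-mask fill 36/49): 88 voxels remain

88 voxels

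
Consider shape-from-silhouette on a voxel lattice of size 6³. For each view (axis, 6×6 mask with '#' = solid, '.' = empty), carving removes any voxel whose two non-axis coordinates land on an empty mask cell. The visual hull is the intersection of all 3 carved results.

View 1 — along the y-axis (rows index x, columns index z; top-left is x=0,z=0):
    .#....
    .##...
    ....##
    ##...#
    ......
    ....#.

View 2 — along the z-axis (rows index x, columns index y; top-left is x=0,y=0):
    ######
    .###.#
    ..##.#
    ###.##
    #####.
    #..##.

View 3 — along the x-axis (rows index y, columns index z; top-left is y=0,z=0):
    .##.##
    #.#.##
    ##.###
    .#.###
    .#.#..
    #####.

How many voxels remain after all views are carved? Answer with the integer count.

voxel count = 27

full grid |V| = 216
carve view 1 (along y, XZ-mask fill 9/36): 54 voxels remain
carve view 2 (along z, XY-mask fill 26/36): 38 voxels remain
carve view 3 (along x, YZ-mask fill 24/36): 27 voxels remain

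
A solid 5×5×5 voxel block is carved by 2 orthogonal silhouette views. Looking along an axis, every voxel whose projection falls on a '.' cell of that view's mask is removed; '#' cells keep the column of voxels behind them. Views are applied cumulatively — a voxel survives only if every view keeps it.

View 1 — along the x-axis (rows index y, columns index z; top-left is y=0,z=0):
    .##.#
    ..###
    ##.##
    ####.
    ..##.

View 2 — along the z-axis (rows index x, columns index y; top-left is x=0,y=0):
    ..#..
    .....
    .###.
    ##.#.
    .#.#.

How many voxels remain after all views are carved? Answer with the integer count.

before carving: 125 voxels (5×5×5)
[1] x-view keeps 16 columns → grid now 80
[2] z-view keeps 9 columns → grid now 32

remaining voxels: 32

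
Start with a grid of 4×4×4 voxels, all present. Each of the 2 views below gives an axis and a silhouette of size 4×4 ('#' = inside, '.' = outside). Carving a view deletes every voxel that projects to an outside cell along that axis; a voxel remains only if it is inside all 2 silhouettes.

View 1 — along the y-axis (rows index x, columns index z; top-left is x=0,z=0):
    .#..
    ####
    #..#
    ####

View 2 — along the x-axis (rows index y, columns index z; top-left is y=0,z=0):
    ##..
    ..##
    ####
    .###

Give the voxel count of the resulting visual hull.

before carving: 64 voxels (4×4×4)
step 1: project along y, AND mask (11/16) → |grid| = 44
step 2: project along x, AND mask (11/16) → |grid| = 30

remaining voxels: 30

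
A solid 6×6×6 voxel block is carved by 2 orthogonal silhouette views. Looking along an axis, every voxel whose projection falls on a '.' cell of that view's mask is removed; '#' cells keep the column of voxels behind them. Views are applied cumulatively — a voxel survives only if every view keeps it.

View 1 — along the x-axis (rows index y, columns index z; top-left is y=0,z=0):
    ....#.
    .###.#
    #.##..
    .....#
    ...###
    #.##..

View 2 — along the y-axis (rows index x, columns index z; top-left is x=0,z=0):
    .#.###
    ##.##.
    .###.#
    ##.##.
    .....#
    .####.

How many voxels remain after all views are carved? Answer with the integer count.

start: 6×6×6 = 216 voxels
step 1: project along x, AND mask (15/36) → |grid| = 90
step 2: project along y, AND mask (21/36) → |grid| = 52

remaining voxels: 52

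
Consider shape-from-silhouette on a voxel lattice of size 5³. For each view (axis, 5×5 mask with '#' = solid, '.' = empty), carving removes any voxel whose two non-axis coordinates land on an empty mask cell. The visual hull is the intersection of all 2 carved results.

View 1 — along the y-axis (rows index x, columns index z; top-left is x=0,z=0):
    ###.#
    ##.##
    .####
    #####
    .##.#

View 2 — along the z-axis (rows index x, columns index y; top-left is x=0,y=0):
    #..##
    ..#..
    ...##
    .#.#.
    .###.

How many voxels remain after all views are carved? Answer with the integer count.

before carving: 125 voxels (5×5×5)
carve view 1 (along y, XZ-mask fill 20/25): 100 voxels remain
carve view 2 (along z, XY-mask fill 11/25): 43 voxels remain

43 voxels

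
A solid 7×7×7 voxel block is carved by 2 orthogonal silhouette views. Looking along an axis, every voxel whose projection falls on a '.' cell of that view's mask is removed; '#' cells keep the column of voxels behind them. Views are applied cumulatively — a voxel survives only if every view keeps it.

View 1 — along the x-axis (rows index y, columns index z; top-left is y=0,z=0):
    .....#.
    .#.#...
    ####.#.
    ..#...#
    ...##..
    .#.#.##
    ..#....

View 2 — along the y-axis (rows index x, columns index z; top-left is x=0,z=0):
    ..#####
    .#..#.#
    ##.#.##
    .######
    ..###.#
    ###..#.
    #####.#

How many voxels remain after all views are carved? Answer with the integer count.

remaining voxels: 82

start: 7×7×7 = 343 voxels
after view 1 [x-axis, 17 of 49 cells solid] → remaining = 119
after view 2 [y-axis, 33 of 49 cells solid] → remaining = 82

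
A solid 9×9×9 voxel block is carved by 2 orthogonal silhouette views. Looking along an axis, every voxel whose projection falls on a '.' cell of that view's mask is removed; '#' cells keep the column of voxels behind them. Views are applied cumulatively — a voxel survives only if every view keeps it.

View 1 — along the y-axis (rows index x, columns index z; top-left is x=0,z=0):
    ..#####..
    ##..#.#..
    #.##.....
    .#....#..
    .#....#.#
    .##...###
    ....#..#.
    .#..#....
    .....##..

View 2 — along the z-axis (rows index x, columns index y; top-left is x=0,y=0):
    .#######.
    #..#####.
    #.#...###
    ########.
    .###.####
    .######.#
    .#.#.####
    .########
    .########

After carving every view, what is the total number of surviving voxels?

190 voxels

initial block: 9^3 = 729
carve view 1 (along y, XZ-mask fill 28/81): 252 voxels remain
carve view 2 (along z, XY-mask fill 62/81): 190 voxels remain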